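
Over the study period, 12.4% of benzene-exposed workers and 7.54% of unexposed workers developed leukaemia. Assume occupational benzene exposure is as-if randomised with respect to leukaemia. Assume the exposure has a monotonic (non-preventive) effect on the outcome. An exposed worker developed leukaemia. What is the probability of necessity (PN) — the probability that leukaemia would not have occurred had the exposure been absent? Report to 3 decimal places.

p₁ = 0.124, p₀ = 0.0754.
Under exogeneity and monotonicity, PN = (p₁ − p₀) / p₁.
PN = (0.124 − 0.0754) / 0.124 = 0.0486 / 0.124 ≈ 0.3919

PN ≈ 0.392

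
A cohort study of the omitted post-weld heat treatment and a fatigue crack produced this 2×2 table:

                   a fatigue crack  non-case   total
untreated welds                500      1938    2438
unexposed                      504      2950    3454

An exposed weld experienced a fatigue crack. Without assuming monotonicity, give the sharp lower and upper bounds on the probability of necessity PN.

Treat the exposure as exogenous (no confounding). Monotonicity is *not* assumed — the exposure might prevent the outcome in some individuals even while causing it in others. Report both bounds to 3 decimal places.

p₁ = P(outcome | exposed) = 500/2438 = 0.20509
p₀ = P(outcome | unexposed) = 504/3454 = 0.14592
Under exogeneity alone the bounds on PN are max{0,(p₁−p₀)/p₁} ≤ PN ≤ min{1,(1−p₀)/p₁}.
  lower = (p₁ − p₀)/p₁ = 0.059168 / 0.20509 ≈ 0.2885
  upper = min{1, (1 − p₀)/p₁} = 0.85408 / 0.20509 ≈ 4.1645 → capped at 1

0.289 ≤ PN ≤ 1.000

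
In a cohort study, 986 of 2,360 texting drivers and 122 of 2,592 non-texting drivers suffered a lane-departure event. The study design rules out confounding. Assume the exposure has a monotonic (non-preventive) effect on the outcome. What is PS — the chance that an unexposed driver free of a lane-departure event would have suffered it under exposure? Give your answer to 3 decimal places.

PS ≈ 0.389

p₁ = P(outcome | exposed) = 986/2360 = 0.4178
p₀ = P(outcome | unexposed) = 122/2592 = 0.047068
Under exogeneity and monotonicity, PS = (p₁ − p₀) / (1 − p₀).
PS = (0.4178 − 0.047068) / (1 − 0.047068) = 0.37073 / 0.95293 ≈ 0.3890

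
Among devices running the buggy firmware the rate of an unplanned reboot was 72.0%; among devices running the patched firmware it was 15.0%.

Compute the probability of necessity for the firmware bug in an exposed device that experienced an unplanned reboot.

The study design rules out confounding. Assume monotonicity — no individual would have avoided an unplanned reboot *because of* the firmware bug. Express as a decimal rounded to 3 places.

PN ≈ 0.792

p₁ = 0.72, p₀ = 0.15.
Under exogeneity and monotonicity, PN = (p₁ − p₀) / p₁.
PN = (0.72 − 0.15) / 0.72 = 0.57 / 0.72 ≈ 0.7917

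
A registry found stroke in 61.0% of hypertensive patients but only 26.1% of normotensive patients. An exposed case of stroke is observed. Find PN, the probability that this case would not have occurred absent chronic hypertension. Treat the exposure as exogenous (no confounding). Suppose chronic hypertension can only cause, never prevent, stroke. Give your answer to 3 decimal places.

PN ≈ 0.572

p₁ = 0.61, p₀ = 0.261.
Under exogeneity and monotonicity, PN = (p₁ − p₀) / p₁.
PN = (0.61 − 0.261) / 0.61 = 0.349 / 0.61 ≈ 0.5721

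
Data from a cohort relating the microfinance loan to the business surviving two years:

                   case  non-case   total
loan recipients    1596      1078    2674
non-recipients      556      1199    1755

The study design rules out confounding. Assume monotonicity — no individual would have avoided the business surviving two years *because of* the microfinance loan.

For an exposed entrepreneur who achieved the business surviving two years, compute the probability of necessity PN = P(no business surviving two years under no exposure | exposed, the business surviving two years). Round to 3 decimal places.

p₁ = P(outcome | exposed) = 1596/2674 = 0.59686
p₀ = P(outcome | unexposed) = 556/1755 = 0.31681
Under exogeneity and monotonicity, PN = (p₁ − p₀) / p₁.
PN = (0.59686 − 0.31681) / 0.59686 = 0.28005 / 0.59686 ≈ 0.4692

PN ≈ 0.469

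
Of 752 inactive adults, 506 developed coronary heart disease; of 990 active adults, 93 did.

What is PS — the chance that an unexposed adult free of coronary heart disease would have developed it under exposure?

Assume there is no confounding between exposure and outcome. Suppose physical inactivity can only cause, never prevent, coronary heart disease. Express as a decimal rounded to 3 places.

PS ≈ 0.639

p₁ = P(outcome | exposed) = 506/752 = 0.67287
p₀ = P(outcome | unexposed) = 93/990 = 0.093939
Under exogeneity and monotonicity, PS = (p₁ − p₀) / (1 − p₀).
PS = (0.67287 − 0.093939) / (1 − 0.093939) = 0.57893 / 0.90606 ≈ 0.6390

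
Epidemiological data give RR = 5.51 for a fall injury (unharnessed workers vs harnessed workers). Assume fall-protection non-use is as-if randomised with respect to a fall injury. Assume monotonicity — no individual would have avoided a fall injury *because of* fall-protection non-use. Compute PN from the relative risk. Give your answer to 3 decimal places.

PN ≈ 0.819

Under exogeneity and monotonicity, PN = (RR − 1) / RR = 1 − 1/RR.
PN = (5.51 − 1) / 5.51 = 4.51 / 5.51 ≈ 0.8185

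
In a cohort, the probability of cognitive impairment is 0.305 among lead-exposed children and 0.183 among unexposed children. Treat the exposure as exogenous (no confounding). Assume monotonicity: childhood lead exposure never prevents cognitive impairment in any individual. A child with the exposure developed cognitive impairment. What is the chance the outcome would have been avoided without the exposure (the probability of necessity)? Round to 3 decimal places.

Let p₁ = 0.305, p₀ = 0.183.
Under exogeneity and monotonicity, PN = (p₁ − p₀) / p₁.
PN = (0.305 − 0.183) / 0.305 = 0.122 / 0.305 ≈ 0.4000

PN ≈ 0.400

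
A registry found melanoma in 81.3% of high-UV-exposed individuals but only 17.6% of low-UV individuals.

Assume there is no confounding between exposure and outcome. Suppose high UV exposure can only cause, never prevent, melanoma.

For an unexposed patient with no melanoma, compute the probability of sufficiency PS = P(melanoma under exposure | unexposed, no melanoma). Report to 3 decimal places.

PS ≈ 0.773

p₁ = 0.813, p₀ = 0.176.
Under exogeneity and monotonicity, PS = (p₁ − p₀) / (1 − p₀).
PS = (0.813 − 0.176) / (1 − 0.176) = 0.637 / 0.824 ≈ 0.7731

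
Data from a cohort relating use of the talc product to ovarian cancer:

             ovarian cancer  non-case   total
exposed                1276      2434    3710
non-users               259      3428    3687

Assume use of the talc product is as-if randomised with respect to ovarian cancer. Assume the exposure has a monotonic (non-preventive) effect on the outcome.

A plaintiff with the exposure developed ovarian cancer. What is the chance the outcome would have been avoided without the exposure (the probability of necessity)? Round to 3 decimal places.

p₁ = P(outcome | exposed) = 1276/3710 = 0.34394
p₀ = P(outcome | unexposed) = 259/3687 = 0.070247
Under exogeneity and monotonicity, PN = (p₁ − p₀) / p₁.
PN = (0.34394 − 0.070247) / 0.34394 = 0.27369 / 0.34394 ≈ 0.7958

PN ≈ 0.796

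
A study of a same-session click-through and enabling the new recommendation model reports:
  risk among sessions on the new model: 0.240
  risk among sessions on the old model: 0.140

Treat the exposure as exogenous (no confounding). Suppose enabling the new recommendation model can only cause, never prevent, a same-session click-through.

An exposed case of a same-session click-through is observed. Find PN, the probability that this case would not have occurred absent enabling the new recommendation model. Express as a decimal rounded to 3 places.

Let p₁ = 0.24, p₀ = 0.14.
Under exogeneity and monotonicity, PN = (p₁ − p₀) / p₁.
PN = (0.24 − 0.14) / 0.24 = 0.1 / 0.24 ≈ 0.4167

PN ≈ 0.417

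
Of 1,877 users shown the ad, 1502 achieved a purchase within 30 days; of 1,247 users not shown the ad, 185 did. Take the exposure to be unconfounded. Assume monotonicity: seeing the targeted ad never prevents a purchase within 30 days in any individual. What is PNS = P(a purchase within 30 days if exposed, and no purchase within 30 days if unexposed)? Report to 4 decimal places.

PNS ≈ 0.6519

p₁ = P(outcome | exposed) = 1502/1877 = 0.80021
p₀ = P(outcome | unexposed) = 185/1247 = 0.14836
Under exogeneity and monotonicity, PNS = p₁ − p₀.
PNS = 0.80021 − 0.14836 = 0.65186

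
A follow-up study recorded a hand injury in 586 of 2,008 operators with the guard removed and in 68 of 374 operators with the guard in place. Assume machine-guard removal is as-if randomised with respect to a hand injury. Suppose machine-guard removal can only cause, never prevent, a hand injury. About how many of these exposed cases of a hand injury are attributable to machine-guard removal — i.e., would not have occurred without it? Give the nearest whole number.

p₁ = P(outcome | exposed) = 586/2008 = 0.29183
p₀ = P(outcome | unexposed) = 68/374 = 0.18182
PN = (p₁ − p₀)/p₁ = (0.29183 − 0.18182) / 0.29183 ≈ 0.37698.
Attributable cases ≈ PN × (exposed cases) = 0.37698 × 586 ≈ 220.91.

about 221 cases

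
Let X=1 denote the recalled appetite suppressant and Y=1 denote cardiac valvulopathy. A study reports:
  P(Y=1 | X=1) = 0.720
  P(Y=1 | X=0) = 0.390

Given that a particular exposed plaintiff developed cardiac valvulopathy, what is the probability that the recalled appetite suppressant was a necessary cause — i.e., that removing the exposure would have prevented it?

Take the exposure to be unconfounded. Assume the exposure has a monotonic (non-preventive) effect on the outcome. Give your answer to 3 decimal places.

Let p₁ = 0.72, p₀ = 0.39.
Under exogeneity and monotonicity, PN = (p₁ − p₀) / p₁.
PN = (0.72 − 0.39) / 0.72 = 0.33 / 0.72 ≈ 0.4583

PN ≈ 0.458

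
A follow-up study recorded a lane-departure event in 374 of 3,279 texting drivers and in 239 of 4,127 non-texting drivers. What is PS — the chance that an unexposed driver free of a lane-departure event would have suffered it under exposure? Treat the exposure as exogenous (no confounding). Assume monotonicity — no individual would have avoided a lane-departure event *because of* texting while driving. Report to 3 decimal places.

PS ≈ 0.060

p₁ = P(outcome | exposed) = 374/3279 = 0.11406
p₀ = P(outcome | unexposed) = 239/4127 = 0.057911
Under exogeneity and monotonicity, PS = (p₁ − p₀) / (1 − p₀).
PS = (0.11406 − 0.057911) / (1 − 0.057911) = 0.056148 / 0.94209 ≈ 0.0596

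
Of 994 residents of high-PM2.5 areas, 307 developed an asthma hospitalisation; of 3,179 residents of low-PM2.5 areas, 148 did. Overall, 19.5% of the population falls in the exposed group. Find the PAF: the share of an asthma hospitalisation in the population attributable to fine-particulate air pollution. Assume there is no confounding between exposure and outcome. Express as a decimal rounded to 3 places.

PAF ≈ 0.524

p₁ = P(outcome | exposed) = 307/994 = 0.30885
p₀ = P(outcome | unexposed) = 148/3179 = 0.046556
Overall risk P(Y=1) = π·p₁ + (1−π)·p₀ = 0.195×0.30885 + 0.805×0.046556 = 0.097704.
Under exogeneity, PAF = [P(Y=1) − p₀] / P(Y=1).
PAF = (0.097704 − 0.046556) / 0.097704 ≈ 0.5235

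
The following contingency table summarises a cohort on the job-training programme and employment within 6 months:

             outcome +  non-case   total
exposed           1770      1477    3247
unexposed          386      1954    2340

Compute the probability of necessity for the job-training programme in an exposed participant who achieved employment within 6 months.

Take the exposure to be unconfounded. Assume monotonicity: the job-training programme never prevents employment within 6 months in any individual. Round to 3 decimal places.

p₁ = P(outcome | exposed) = 1770/3247 = 0.54512
p₀ = P(outcome | unexposed) = 386/2340 = 0.16496
Under exogeneity and monotonicity, PN = (p₁ − p₀) / p₁.
PN = (0.54512 − 0.16496) / 0.54512 = 0.38016 / 0.54512 ≈ 0.6974

PN ≈ 0.697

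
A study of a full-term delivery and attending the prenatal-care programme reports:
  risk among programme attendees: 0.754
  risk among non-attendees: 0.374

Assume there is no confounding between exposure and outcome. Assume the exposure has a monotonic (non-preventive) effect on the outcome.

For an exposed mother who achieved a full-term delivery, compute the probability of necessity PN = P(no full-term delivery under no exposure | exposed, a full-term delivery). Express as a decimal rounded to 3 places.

Let p₁ = 0.754, p₀ = 0.374.
Under exogeneity and monotonicity, PN = (p₁ − p₀) / p₁.
PN = (0.754 − 0.374) / 0.754 = 0.38 / 0.754 ≈ 0.5040

PN ≈ 0.504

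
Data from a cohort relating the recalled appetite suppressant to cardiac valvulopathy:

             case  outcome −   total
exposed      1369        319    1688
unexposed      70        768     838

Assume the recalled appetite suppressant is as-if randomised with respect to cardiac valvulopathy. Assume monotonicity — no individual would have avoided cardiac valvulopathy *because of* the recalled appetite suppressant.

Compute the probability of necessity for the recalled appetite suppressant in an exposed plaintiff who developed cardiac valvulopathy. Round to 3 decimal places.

p₁ = P(outcome | exposed) = 1369/1688 = 0.81102
p₀ = P(outcome | unexposed) = 70/838 = 0.083532
Under exogeneity and monotonicity, PN = (p₁ − p₀)/p₁.
PN = (0.81102 − 0.083532) / 0.81102 ≈ 0.8970

PN ≈ 0.897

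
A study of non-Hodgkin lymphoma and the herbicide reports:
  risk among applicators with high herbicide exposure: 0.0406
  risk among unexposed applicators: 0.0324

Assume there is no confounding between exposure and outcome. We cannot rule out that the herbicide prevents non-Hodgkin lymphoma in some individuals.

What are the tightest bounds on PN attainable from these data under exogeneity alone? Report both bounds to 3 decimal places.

Let p₁ = 0.0406, p₀ = 0.0324.
Under exogeneity alone the bounds on PN are max{0,(p₁−p₀)/p₁} ≤ PN ≤ min{1,(1−p₀)/p₁}.
  lower = (p₁ − p₀)/p₁ = 0.0082 / 0.0406 ≈ 0.2020
  upper = min{1, (1 − p₀)/p₁} = 0.9676 / 0.0406 ≈ 23.8325 → capped at 1

0.202 ≤ PN ≤ 1.000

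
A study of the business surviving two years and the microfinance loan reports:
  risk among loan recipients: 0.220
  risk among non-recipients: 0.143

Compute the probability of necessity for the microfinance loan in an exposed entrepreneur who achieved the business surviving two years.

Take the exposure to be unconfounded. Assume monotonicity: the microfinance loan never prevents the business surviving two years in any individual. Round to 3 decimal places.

PN ≈ 0.350

Let p₁ = 0.22, p₀ = 0.143.
Under exogeneity and monotonicity, PN = (p₁ − p₀) / p₁.
PN = (0.22 − 0.143) / 0.22 = 0.077 / 0.22 ≈ 0.3500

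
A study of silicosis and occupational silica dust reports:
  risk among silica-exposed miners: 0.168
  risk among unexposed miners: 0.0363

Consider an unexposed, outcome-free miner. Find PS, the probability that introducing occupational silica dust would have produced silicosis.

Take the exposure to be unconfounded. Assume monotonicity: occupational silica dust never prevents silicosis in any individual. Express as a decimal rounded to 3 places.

Let p₁ = 0.168, p₀ = 0.0363.
Under exogeneity and monotonicity, PS = (p₁ − p₀) / (1 − p₀).
PS = (0.168 − 0.0363) / (1 − 0.0363) = 0.1317 / 0.9637 ≈ 0.1367

PS ≈ 0.137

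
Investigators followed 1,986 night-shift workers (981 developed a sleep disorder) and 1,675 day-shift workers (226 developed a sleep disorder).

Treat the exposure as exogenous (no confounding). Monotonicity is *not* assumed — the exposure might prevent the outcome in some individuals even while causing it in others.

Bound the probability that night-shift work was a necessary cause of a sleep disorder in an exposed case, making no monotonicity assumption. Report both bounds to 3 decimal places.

0.727 ≤ PN ≤ 1.000

p₁ = P(outcome | exposed) = 981/1986 = 0.49396
p₀ = P(outcome | unexposed) = 226/1675 = 0.13493
Under exogeneity alone the bounds on PN are max{0,(p₁−p₀)/p₁} ≤ PN ≤ min{1,(1−p₀)/p₁}.
  lower = (p₁ − p₀)/p₁ = 0.35903 / 0.49396 ≈ 0.7268
  upper = min{1, (1 − p₀)/p₁} = 0.86507 / 0.49396 ≈ 1.7513 → capped at 1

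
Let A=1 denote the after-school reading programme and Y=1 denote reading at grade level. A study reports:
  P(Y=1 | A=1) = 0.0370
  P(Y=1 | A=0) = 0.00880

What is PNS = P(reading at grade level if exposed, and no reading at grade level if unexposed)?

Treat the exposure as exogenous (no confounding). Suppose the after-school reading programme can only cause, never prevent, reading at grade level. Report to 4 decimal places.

PNS ≈ 0.0282

Let p₁ = 0.037, p₀ = 0.0088.
Under exogeneity and monotonicity, PNS = p₁ − p₀.
PNS = 0.037 − 0.0088 = 0.0282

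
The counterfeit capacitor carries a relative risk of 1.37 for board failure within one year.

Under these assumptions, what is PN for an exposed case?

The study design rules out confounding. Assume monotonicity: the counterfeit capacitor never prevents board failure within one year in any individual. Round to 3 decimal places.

PN ≈ 0.270

Under exogeneity and monotonicity, PN = (RR − 1) / RR = 1 − 1/RR.
PN = (1.37 − 1) / 1.37 = 0.37 / 1.37 ≈ 0.2701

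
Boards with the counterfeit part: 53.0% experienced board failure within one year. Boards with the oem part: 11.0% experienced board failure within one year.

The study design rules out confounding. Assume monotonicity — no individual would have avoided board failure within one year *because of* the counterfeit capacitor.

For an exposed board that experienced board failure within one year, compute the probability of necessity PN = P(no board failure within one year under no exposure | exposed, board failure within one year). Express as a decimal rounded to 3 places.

p₁ = 0.53, p₀ = 0.11.
Under exogeneity and monotonicity, PN = (p₁ − p₀) / p₁.
PN = (0.53 − 0.11) / 0.53 = 0.42 / 0.53 ≈ 0.7925

PN ≈ 0.792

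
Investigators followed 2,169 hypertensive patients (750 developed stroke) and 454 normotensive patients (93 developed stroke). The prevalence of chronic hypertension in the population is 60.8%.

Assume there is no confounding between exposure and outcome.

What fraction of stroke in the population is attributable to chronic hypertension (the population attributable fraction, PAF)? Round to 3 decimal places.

PAF ≈ 0.295

p₁ = P(outcome | exposed) = 750/2169 = 0.34578
p₀ = P(outcome | unexposed) = 93/454 = 0.20485
Overall risk P(Y=1) = π·p₁ + (1−π)·p₀ = 0.608×0.34578 + 0.392×0.20485 = 0.29053.
Under exogeneity, PAF = [P(Y=1) − p₀] / P(Y=1).
PAF = (0.29053 − 0.20485) / 0.29053 ≈ 0.2949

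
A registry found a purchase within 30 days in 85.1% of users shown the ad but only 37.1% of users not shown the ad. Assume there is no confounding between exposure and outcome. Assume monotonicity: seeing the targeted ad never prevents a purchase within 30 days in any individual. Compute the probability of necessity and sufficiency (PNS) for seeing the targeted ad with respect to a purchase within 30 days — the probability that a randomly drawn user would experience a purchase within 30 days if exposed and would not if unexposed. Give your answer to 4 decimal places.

PNS ≈ 0.4800

p₁ = 0.851, p₀ = 0.371.
Under exogeneity and monotonicity, PNS = p₁ − p₀.
PNS = 0.851 − 0.371 = 0.48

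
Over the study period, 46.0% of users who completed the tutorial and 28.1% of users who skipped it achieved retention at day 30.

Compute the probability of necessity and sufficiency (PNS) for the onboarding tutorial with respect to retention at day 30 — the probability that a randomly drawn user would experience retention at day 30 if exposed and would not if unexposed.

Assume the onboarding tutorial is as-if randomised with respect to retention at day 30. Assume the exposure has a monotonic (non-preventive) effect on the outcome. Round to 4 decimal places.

p₁ = 0.46, p₀ = 0.281.
Under exogeneity and monotonicity, PNS = p₁ − p₀.
PNS = 0.46 − 0.281 = 0.179

PNS ≈ 0.1790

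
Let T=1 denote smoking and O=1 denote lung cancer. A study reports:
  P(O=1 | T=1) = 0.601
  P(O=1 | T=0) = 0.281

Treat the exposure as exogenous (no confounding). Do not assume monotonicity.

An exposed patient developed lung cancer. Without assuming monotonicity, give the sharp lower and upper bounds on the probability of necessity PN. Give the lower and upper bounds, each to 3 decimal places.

0.532 ≤ PN ≤ 1.000

Let p₁ = 0.601, p₀ = 0.281.
Under exogeneity alone the bounds on PN are max{0,(p₁−p₀)/p₁} ≤ PN ≤ min{1,(1−p₀)/p₁}.
  lower = (p₁ − p₀)/p₁ = 0.32 / 0.601 ≈ 0.5324
  upper = min{1, (1 − p₀)/p₁} = 0.719 / 0.601 ≈ 1.1963 → capped at 1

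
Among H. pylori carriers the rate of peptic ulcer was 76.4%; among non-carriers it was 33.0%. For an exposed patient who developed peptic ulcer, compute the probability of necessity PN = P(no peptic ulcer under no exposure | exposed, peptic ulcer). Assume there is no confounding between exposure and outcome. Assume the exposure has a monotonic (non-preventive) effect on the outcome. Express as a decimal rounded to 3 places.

PN ≈ 0.568

p₁ = 0.764, p₀ = 0.33.
Under exogeneity and monotonicity, PN = (p₁ − p₀) / p₁.
PN = (0.764 − 0.33) / 0.764 = 0.434 / 0.764 ≈ 0.5681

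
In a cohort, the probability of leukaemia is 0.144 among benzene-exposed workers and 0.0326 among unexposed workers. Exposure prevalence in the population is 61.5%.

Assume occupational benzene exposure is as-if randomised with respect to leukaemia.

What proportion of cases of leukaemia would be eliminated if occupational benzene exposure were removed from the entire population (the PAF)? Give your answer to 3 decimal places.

Let p₁ = 0.144, p₀ = 0.0326.
Overall risk P(Y=1) = π·p₁ + (1−π)·p₀ = 0.615×0.144 + 0.385×0.0326 = 0.10111.
Under exogeneity, PAF = [P(Y=1) − p₀] / P(Y=1).
PAF = (0.10111 − 0.0326) / 0.10111 ≈ 0.6776

PAF ≈ 0.678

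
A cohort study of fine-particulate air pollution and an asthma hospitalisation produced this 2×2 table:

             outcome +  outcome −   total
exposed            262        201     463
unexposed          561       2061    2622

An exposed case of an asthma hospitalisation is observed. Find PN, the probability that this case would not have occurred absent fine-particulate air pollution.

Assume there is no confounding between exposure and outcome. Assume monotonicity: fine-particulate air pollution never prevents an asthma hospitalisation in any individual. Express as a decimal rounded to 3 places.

PN ≈ 0.622

p₁ = P(outcome | exposed) = 262/463 = 0.56587
p₀ = P(outcome | unexposed) = 561/2622 = 0.21396
Under exogeneity and monotonicity, PN = (p₁ − p₀)/p₁.
PN = (0.56587 − 0.21396) / 0.56587 ≈ 0.6219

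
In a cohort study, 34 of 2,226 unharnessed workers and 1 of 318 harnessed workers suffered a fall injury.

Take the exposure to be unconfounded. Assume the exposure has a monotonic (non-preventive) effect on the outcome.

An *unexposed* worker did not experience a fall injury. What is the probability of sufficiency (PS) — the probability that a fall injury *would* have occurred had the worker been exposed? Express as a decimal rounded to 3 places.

PS ≈ 0.012

p₁ = P(outcome | exposed) = 34/2226 = 0.015274
p₀ = P(outcome | unexposed) = 1/318 = 0.0031447
Under exogeneity and monotonicity, PS = (p₁ − p₀) / (1 − p₀).
PS = (0.015274 − 0.0031447) / (1 − 0.0031447) = 0.012129 / 0.99686 ≈ 0.0122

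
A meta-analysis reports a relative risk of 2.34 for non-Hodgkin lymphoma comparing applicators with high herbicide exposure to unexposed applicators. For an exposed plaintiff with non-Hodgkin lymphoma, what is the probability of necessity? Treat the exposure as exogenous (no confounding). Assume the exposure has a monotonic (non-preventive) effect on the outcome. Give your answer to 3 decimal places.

PN ≈ 0.573

Under exogeneity and monotonicity, PN = (RR − 1) / RR = 1 − 1/RR.
PN = (2.34 − 1) / 2.34 = 1.34 / 2.34 ≈ 0.5726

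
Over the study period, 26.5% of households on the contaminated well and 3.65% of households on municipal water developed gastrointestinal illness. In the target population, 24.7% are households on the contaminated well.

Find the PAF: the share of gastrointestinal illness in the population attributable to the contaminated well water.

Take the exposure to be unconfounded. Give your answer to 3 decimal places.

PAF ≈ 0.607

p₁ = 0.265, p₀ = 0.0365.
Overall risk P(Y=1) = π·p₁ + (1−π)·p₀ = 0.247×0.265 + 0.753×0.0365 = 0.092939.
Under exogeneity, PAF = [P(Y=1) − p₀] / P(Y=1).
PAF = (0.092939 − 0.0365) / 0.092939 ≈ 0.6073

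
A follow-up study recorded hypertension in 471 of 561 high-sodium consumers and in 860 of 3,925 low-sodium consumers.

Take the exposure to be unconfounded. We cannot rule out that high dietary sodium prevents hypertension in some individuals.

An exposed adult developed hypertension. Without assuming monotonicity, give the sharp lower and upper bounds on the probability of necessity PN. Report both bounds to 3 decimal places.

p₁ = P(outcome | exposed) = 471/561 = 0.83957
p₀ = P(outcome | unexposed) = 860/3925 = 0.21911
Under exogeneity alone the bounds on PN are max{0,(p₁−p₀)/p₁} ≤ PN ≤ min{1,(1−p₀)/p₁}.
  lower = (p₁ − p₀)/p₁ = 0.62046 / 0.83957 ≈ 0.7390
  upper = min{1, (1 − p₀)/p₁} = 0.78089 / 0.83957 ≈ 0.9301

0.739 ≤ PN ≤ 0.930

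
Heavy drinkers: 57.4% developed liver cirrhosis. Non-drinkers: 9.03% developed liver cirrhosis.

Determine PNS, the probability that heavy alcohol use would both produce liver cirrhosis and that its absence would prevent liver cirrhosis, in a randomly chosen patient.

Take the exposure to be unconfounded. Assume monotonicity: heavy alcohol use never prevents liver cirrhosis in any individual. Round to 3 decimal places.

PNS ≈ 0.484

p₁ = 0.574, p₀ = 0.0903.
Under exogeneity and monotonicity, PNS = p₁ − p₀.
PNS = 0.574 − 0.0903 = 0.4837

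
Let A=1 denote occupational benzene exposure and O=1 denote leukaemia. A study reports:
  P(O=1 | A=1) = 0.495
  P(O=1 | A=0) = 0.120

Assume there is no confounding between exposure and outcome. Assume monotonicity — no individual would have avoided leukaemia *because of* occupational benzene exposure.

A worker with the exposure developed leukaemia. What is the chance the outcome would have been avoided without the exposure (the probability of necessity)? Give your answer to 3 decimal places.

PN ≈ 0.758

Let p₁ = 0.495, p₀ = 0.12.
Under exogeneity and monotonicity, PN = (p₁ − p₀) / p₁.
PN = (0.495 − 0.12) / 0.495 = 0.375 / 0.495 ≈ 0.7576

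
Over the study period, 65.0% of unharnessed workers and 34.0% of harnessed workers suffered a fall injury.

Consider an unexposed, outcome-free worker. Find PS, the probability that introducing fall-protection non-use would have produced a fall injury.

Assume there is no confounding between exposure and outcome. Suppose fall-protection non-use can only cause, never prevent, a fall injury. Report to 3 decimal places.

p₁ = 0.65, p₀ = 0.34.
Under exogeneity and monotonicity, PS = (p₁ − p₀) / (1 − p₀).
PS = (0.65 − 0.34) / (1 − 0.34) = 0.31 / 0.66 ≈ 0.4697

PS ≈ 0.470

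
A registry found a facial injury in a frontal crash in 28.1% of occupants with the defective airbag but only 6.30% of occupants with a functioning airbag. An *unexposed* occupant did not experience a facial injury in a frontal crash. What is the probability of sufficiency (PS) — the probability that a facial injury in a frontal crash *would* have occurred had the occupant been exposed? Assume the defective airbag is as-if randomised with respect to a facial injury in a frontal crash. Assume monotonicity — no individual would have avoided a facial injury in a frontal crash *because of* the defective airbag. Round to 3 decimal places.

p₁ = 0.281, p₀ = 0.063.
Under exogeneity and monotonicity, PS = (p₁ − p₀) / (1 − p₀).
PS = (0.281 − 0.063) / (1 − 0.063) = 0.218 / 0.937 ≈ 0.2327

PS ≈ 0.233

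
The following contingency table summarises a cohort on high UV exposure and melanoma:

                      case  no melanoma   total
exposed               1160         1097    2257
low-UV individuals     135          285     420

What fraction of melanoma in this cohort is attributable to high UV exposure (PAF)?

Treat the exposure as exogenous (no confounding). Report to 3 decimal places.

p₁ = P(outcome | exposed) = 1160/2257 = 0.51396
p₀ = P(outcome | unexposed) = 135/420 = 0.32143
Exposure prevalence π = 2257/2677 = 0.84311; overall risk P(Y=1) = 0.48375.
Under exogeneity, PAF = [P(Y=1) − p₀]/P(Y=1).
PAF = (0.48375 − 0.32143) / 0.48375 ≈ 0.3355

PAF ≈ 0.336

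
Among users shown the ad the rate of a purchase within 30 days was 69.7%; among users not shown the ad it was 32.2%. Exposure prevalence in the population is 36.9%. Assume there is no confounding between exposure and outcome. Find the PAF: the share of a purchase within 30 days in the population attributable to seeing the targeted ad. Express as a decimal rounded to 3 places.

p₁ = 0.697, p₀ = 0.322.
Overall risk P(Y=1) = π·p₁ + (1−π)·p₀ = 0.369×0.697 + 0.631×0.322 = 0.46037.
Under exogeneity, PAF = [P(Y=1) − p₀] / P(Y=1).
PAF = (0.46037 − 0.322) / 0.46037 ≈ 0.3006

PAF ≈ 0.301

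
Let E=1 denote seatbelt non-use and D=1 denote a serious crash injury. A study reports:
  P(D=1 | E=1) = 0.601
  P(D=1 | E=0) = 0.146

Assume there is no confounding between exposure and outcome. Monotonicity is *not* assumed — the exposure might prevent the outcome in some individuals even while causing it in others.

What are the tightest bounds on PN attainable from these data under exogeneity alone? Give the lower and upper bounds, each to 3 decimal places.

Let p₁ = 0.601, p₀ = 0.146.
Under exogeneity alone the bounds on PN are max{0,(p₁−p₀)/p₁} ≤ PN ≤ min{1,(1−p₀)/p₁}.
  lower = (p₁ − p₀)/p₁ = 0.455 / 0.601 ≈ 0.7571
  upper = min{1, (1 − p₀)/p₁} = 0.854 / 0.601 ≈ 1.4210 → capped at 1

0.757 ≤ PN ≤ 1.000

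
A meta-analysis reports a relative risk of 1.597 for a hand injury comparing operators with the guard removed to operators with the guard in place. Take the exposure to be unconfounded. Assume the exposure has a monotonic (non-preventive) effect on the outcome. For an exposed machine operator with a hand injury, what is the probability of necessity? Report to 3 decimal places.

PN ≈ 0.374

Under exogeneity and monotonicity, PN = (RR − 1) / RR = 1 − 1/RR.
PN = (1.597 − 1) / 1.597 = 0.597 / 1.597 ≈ 0.3738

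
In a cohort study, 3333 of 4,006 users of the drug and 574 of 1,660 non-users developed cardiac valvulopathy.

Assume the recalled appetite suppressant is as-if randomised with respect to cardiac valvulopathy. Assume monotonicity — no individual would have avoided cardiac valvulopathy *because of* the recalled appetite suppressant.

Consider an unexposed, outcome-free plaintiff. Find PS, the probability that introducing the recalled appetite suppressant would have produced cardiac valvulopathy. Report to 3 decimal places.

PS ≈ 0.743

p₁ = P(outcome | exposed) = 3333/4006 = 0.832
p₀ = P(outcome | unexposed) = 574/1660 = 0.34578
Under exogeneity and monotonicity, PS = (p₁ − p₀) / (1 − p₀).
PS = (0.832 − 0.34578) / (1 − 0.34578) = 0.48622 / 0.65422 ≈ 0.7432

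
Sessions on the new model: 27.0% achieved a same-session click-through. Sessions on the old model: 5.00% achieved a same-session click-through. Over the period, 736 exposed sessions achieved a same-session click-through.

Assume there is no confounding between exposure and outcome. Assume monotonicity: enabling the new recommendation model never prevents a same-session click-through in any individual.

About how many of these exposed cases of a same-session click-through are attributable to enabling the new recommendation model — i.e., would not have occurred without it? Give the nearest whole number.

about 600 cases

p₁ = 0.27, p₀ = 0.05.
PN = (p₁ − p₀)/p₁ = (0.27 − 0.05) / 0.27 ≈ 0.81481.
Attributable cases ≈ PN × (exposed cases) = 0.81481 × 736 ≈ 599.70.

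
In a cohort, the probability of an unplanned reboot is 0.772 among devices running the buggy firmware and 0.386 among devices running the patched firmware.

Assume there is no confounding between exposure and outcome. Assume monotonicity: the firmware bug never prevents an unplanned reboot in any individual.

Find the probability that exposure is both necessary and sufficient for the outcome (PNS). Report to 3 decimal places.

Let p₁ = 0.772, p₀ = 0.386.
Under exogeneity and monotonicity, PNS = p₁ − p₀.
PNS = 0.772 − 0.386 = 0.386

PNS ≈ 0.386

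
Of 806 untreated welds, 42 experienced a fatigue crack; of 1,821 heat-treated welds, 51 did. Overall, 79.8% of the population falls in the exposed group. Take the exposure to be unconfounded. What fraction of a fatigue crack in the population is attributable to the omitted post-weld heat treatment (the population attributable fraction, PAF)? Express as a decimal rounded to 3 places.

p₁ = P(outcome | exposed) = 42/806 = 0.052109
p₀ = P(outcome | unexposed) = 51/1821 = 0.028007
Overall risk P(Y=1) = π·p₁ + (1−π)·p₀ = 0.798×0.052109 + 0.202×0.028007 = 0.04724.
Under exogeneity, PAF = [P(Y=1) − p₀] / P(Y=1).
PAF = (0.04724 − 0.028007) / 0.04724 ≈ 0.4071

PAF ≈ 0.407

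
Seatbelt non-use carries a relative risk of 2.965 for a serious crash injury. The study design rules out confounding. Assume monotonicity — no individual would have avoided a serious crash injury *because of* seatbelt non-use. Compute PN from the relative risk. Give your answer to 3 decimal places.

PN ≈ 0.663

Under exogeneity and monotonicity, PN = (RR − 1) / RR = 1 − 1/RR.
PN = (2.965 − 1) / 2.965 = 1.965 / 2.965 ≈ 0.6627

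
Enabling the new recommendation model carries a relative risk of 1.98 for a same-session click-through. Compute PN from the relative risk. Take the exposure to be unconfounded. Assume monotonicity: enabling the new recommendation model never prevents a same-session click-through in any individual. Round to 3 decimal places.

PN ≈ 0.495

Under exogeneity and monotonicity, PN = (RR − 1) / RR = 1 − 1/RR.
PN = (1.98 − 1) / 1.98 = 0.98 / 1.98 ≈ 0.4949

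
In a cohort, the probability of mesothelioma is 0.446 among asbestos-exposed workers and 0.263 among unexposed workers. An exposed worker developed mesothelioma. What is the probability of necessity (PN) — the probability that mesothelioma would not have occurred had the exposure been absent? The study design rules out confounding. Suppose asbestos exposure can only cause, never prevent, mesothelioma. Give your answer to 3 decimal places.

Let p₁ = 0.446, p₀ = 0.263.
Under exogeneity and monotonicity, PN = (p₁ − p₀) / p₁.
PN = (0.446 − 0.263) / 0.446 = 0.183 / 0.446 ≈ 0.4103

PN ≈ 0.410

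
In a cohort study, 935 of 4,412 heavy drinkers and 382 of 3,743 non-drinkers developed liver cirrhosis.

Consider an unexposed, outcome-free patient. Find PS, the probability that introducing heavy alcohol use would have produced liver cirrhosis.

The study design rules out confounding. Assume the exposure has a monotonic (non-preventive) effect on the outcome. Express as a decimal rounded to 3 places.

p₁ = P(outcome | exposed) = 935/4412 = 0.21192
p₀ = P(outcome | unexposed) = 382/3743 = 0.10206
Under exogeneity and monotonicity, PS = (p₁ − p₀) / (1 − p₀).
PS = (0.21192 − 0.10206) / (1 − 0.10206) = 0.10986 / 0.89794 ≈ 0.1224

PS ≈ 0.122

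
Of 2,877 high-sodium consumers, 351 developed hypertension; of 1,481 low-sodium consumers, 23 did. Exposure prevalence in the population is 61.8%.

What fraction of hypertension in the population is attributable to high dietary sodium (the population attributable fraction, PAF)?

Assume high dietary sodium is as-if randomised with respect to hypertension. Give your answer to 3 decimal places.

p₁ = P(outcome | exposed) = 351/2877 = 0.122
p₀ = P(outcome | unexposed) = 23/1481 = 0.01553
Overall risk P(Y=1) = π·p₁ + (1−π)·p₀ = 0.618×0.122 + 0.382×0.01553 = 0.08133.
Under exogeneity, PAF = [P(Y=1) − p₀] / P(Y=1).
PAF = (0.08133 − 0.01553) / 0.08133 ≈ 0.8090

PAF ≈ 0.809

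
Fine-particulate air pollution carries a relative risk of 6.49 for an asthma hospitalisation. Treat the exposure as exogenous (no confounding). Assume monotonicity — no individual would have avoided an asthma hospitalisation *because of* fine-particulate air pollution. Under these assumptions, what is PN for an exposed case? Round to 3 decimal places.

Under exogeneity and monotonicity, PN = (RR − 1) / RR = 1 − 1/RR.
PN = (6.49 − 1) / 6.49 = 5.49 / 6.49 ≈ 0.8459

PN ≈ 0.846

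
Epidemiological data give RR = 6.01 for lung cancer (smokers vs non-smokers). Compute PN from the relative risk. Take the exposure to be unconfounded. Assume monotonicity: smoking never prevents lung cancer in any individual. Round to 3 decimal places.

Under exogeneity and monotonicity, PN = (RR − 1) / RR = 1 − 1/RR.
PN = (6.01 − 1) / 6.01 = 5.01 / 6.01 ≈ 0.8336

PN ≈ 0.834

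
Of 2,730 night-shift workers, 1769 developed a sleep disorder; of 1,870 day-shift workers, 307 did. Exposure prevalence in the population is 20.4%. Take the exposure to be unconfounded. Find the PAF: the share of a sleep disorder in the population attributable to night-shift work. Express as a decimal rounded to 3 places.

p₁ = P(outcome | exposed) = 1769/2730 = 0.64799
p₀ = P(outcome | unexposed) = 307/1870 = 0.16417
Overall risk P(Y=1) = π·p₁ + (1−π)·p₀ = 0.204×0.64799 + 0.796×0.16417 = 0.26287.
Under exogeneity, PAF = [P(Y=1) − p₀] / P(Y=1).
PAF = (0.26287 − 0.16417) / 0.26287 ≈ 0.3755

PAF ≈ 0.375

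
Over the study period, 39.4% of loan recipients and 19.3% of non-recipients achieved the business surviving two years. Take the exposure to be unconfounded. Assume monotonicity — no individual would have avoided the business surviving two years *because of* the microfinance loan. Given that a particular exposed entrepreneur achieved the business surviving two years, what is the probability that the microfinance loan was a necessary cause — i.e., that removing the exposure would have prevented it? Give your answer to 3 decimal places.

PN ≈ 0.510

p₁ = 0.394, p₀ = 0.193.
Under exogeneity and monotonicity, PN = (p₁ − p₀) / p₁.
PN = (0.394 − 0.193) / 0.394 = 0.201 / 0.394 ≈ 0.5102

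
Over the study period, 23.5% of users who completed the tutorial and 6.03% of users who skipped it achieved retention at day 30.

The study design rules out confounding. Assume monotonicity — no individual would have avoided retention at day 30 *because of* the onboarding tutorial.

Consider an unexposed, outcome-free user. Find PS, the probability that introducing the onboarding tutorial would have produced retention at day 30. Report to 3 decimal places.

p₁ = 0.235, p₀ = 0.0603.
Under exogeneity and monotonicity, PS = (p₁ − p₀) / (1 − p₀).
PS = (0.235 − 0.0603) / (1 − 0.0603) = 0.1747 / 0.9397 ≈ 0.1859

PS ≈ 0.186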